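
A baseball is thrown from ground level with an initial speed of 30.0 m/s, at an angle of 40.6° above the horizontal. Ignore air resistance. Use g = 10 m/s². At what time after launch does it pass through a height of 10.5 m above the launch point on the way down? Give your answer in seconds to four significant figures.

Components: vₓ = 30.00 cos 40.6° = 22.78 m/s, v_y0 = 30.00 sin 40.6° = 19.52 m/s.
Require v_y0 t − ½ g t² = 10.5, i.e. 5.000 t² − 19.52 t + 10.5 = 0.
Quadratic formula: t = (19.52 ± √171.16) / 10.0 = (19.52 ± 13.08) / 10.0 → t = 0.6441 s or 3.261 s.
The descending-branch root is 3.261 s.

3.261 s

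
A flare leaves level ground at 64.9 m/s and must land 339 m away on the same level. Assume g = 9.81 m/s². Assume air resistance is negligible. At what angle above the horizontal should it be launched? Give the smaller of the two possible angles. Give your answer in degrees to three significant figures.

26.1°

R = v₀² sin 2θ / g gives sin 2θ = gR/v₀² = 9.81·339/64.9² = 0.7895.
2θ = 52.14° or 180° − 52.14° = 127.9°, so θ = 26.07° or 63.93°.
The smaller angle is 26.07°.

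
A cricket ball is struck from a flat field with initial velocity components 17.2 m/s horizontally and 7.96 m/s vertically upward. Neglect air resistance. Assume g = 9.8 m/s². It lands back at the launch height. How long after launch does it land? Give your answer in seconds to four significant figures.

1.624 s

Landing at launch height ⇒ T = 2 v_y0 / g = 2 × 7.960 / 9.80 = 1.624 s.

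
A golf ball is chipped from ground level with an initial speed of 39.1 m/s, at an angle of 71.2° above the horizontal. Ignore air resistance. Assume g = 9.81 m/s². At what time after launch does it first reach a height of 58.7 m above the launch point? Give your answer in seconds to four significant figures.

Components: vₓ = 39.10 cos 71.2° = 12.60 m/s, v_y0 = 39.10 sin 71.2° = 37.01 m/s.
Require v_y0 t − ½ g t² = 58.7, i.e. 4.905 t² − 37.01 t + 58.7 = 0.
t = [37.01 ± √(37.01² − 2·9.81·58.7)] / 9.81 = (37.01 ± 14.78) / 9.81, so t = 2.267 s or t = 5.279 s.
The first (ascending) time is 2.267 s.

2.267 s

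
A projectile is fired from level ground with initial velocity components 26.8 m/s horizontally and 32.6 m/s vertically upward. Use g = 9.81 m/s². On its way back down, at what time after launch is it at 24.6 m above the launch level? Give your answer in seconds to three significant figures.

Require v_y0 t − ½ g t² = 24.6, i.e. 4.905 t² − 32.60 t + 24.6 = 0.
Quadratic formula: t = (32.60 ± √580.11) / 9.81 = (32.60 ± 24.09) / 9.81 → t = 0.8679 s or 5.778 s.
The descending-branch root is 5.778 s.

5.78 s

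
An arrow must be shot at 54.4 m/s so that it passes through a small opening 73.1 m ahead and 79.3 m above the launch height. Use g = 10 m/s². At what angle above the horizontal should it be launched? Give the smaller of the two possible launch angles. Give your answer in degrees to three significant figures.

Trajectory: y = x tanθ − g x² (1 + tan²θ)/(2v₀²). With x = 73.1, y = 79.3, v₀ = 54.4, g = 10.0:
9.028 tan²θ − 73.1 tanθ + (88.33) = 0.
tanθ = [73.1 ± √(73.1² − 4 × 9.028 × (88.33))] / (2 × 9.028) = (73.1 ± 46.41) / 18.06, giving tanθ = 1.478 or 6.619.
θ = 55.92° or 81.41°; the smaller is 55.92°.

55.9°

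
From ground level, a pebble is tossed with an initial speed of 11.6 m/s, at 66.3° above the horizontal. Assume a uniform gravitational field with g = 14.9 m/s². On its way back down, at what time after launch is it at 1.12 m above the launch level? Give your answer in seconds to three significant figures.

Resolve: vₓ = 11.60 cos 66.3° = 4.663 m/s and v_y0 = 11.60 sin 66.3° = 10.62 m/s.
Set y = v_y0 t − ½ g t² = 1.12: 7.450 t² − 10.62 t + 1.12 = 0.
Quadratic formula: t = (10.62 ± √79.444) / 14.9 = (10.62 ± 8.913) / 14.9 → t = 0.1147 s or 1.311 s.
The descending-branch root is 1.311 s.

1.31 s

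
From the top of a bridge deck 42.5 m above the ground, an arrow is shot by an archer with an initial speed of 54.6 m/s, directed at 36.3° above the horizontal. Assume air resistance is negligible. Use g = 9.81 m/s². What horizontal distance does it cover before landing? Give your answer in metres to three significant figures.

vₓ = 54.60 cos 36.3° = 44.00 m/s; v_y0 = 54.60 sin 36.3° = 32.32 m/s.
With up positive and y = 0 at the ground: y(t) = 42.5 + (32.32) t − 4.905 t². Setting y = 0 and taking the positive root: t = [32.32 + √(32.32² + 2·9.81·42.5)] / 9.81 = (32.32 + 43.34) / 9.81 = 7.713 s.
Horizontal distance: R = vₓ t = 44.00 × 7.713 = 339.4 m.

339 m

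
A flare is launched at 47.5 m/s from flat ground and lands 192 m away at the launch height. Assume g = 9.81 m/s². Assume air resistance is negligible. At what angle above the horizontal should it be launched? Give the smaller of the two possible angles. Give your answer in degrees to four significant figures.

From R = (v₀²/g) sin 2θ: sin 2θ = 9.81 × 192 / 2256.2 = 0.8348.
2θ = 56.60° or 180° − 56.60° = 123.4°, so θ = 28.30° or 61.70°.
The smaller angle is 28.30°.

28.30°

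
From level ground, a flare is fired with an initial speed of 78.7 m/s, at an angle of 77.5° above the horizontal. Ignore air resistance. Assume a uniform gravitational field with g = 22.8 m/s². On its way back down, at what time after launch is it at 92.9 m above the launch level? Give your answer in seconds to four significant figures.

5.161 s

vₓ = 78.70 cos 77.5° = 17.03 m/s; v_y0 = 78.70 sin 77.5° = 76.83 m/s.
Require v_y0 t − ½ g t² = 92.9, i.e. 11.40 t² − 76.83 t + 92.9 = 0.
t = [76.83 ± √(76.83² − 2·22.8·92.9)] / 22.8 = (76.83 ± 40.83) / 22.8, so t = 1.579 s or t = 5.161 s.
The descending-branch root is 5.161 s.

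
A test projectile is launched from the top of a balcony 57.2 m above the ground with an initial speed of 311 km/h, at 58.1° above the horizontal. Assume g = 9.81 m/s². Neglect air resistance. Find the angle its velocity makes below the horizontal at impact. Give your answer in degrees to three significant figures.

Convert: 311 km/h = 311/3.6 = 86.39 m/s.
Resolve: vₓ = 86.39 cos 58.1° = 45.65 m/s and v_y0 = 86.39 sin 58.1° = 73.34 m/s.
The projectile lands when y = 57.2 + (73.34) t − ½·9.81·t² = 0. Positive root: t = (73.34 + √(73.34² + 2·9.81·57.2)) / 9.81 = (73.34 + 80.63) / 9.81 = 15.70 s.
At impact: v_y = v_y0 − g t = −80.63 m/s; vₓ = 45.65 m/s.
Angle below horizontal: arctan(|v_y|/vₓ) = arctan(80.63/45.65) = 60.48°.

60.5°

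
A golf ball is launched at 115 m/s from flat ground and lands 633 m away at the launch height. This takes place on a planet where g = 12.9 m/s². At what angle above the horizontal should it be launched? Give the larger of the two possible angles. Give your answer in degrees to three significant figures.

R = v₀² sin 2θ / g gives sin 2θ = gR/v₀² = 12.9·633/115² = 0.6174.
2θ = 38.13° or 180° − 38.13° = 141.9°, so θ = 19.06° or 70.94°.
The larger angle is 70.94°.

70.9°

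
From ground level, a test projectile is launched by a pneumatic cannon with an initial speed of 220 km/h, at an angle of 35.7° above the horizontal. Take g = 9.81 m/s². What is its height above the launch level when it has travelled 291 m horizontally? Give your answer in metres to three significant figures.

40.5 m

Convert: 220 km/h = 220/3.6 = 61.11 m/s.
vₓ = 61.11 cos 35.7° = 49.63 m/s; v_y0 = 61.11 sin 35.7° = 35.66 m/s.
At x = 291 m, t = x/vₓ = 291/49.63 = 5.864 s.
Height: y = v_y0 t − ½ g t² = 35.66 × 5.864 − 4.905 × 5.864² = 209.1 − 168.6 = 40.46 m.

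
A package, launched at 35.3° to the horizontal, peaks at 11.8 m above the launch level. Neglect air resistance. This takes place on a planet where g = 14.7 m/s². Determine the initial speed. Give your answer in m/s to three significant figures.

At the peak v_y = 0, so v_y0 = √(2gH) = √(2 × 14.7 × 11.8) = 18.63 m/s.
v_y0 = v₀ sin θ ⇒ v₀ = 18.63 / sin 35.3° = 32.23 m/s.

32.2 m/s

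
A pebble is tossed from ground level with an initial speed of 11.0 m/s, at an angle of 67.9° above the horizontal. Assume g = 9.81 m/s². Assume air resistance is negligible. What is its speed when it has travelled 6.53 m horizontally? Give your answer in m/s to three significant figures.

Resolve: vₓ = 11.00 cos 67.9° = 4.138 m/s and v_y0 = 11.00 sin 67.9° = 10.19 m/s.
Time to reach x = 6.53 m: t = x/vₓ = 6.53/4.138 = 1.578 s.
Vertical velocity there: v_y = v_y0 − g t = 10.19 − 9.81 × 1.578 = −5.287 m/s.
Speed: √(vₓ² + v_y²) = √(4.138² + 5.287²) = 6.714 m/s.

6.71 m/s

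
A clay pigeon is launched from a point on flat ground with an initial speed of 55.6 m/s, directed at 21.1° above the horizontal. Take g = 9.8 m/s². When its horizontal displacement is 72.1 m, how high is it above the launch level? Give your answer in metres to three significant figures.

Resolve: vₓ = 55.60 cos 21.1° = 51.87 m/s and v_y0 = 55.60 sin 21.1° = 20.02 m/s.
At x = 72.1 m, t = x/vₓ = 72.1/51.87 = 1.390 s.
Height: y = v_y0 t − ½ g t² = 20.02 × 1.390 − 4.900 × 1.390² = 27.82 − 9.467 = 18.35 m.

18.4 m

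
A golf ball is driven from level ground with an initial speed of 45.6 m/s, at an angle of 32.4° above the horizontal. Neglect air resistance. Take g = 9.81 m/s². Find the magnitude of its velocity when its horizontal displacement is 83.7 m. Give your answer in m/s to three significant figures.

38.6 m/s

vₓ = 45.60 cos 32.4° = 38.50 m/s; v_y0 = 45.60 sin 32.4° = 24.43 m/s.
Time to reach x = 83.7 m: t = x/vₓ = 83.7/38.50 = 2.174 s.
Vertical velocity there: v_y = v_y0 − g t = 24.43 − 9.81 × 2.174 = 3.107 m/s.
Speed: √(vₓ² + v_y²) = √(38.50² + 3.107²) = 38.63 m/s.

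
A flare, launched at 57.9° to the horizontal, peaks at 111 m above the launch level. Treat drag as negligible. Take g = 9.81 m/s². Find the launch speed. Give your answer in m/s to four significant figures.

55.09 m/s

At the peak v_y = 0, so v_y0 = √(2gH) = √(2 × 9.81 × 111) = 46.67 m/s.
v_y0 = v₀ sin θ ⇒ v₀ = 46.67 / sin 57.9° = 55.09 m/s.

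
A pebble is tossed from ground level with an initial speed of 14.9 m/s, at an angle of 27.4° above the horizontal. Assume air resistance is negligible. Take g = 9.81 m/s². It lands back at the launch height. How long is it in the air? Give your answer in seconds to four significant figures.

vₓ = 14.90 cos 27.4° = 13.23 m/s; v_y0 = 14.90 sin 27.4° = 6.857 m/s.
Landing at launch height ⇒ T = 2 v_y0 / g = 2 × 6.857 / 9.81 = 1.398 s.

1.398 s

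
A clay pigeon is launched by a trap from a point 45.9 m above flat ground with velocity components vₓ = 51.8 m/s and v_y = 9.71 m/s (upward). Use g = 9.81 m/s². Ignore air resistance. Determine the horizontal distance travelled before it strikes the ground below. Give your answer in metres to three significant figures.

218 m

With up positive and y = 0 at the ground: y(t) = 45.9 + (9.710) t − 4.905 t². Setting y = 0 and taking the positive root: t = [9.710 + √(9.710² + 2·9.81·45.9)] / 9.81 = (9.710 + 31.54) / 9.81 = 4.205 s.
Horizontal distance: R = vₓ t = 51.80 × 4.205 = 217.8 m.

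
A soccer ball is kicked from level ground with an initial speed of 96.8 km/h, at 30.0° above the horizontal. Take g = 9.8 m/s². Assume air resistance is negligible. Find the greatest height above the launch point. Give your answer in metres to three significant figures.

Convert: 96.8 km/h = 96.8/3.6 = 26.89 m/s.
Horizontal component vₓ = 26.89 cos 30.0° = 23.29 m/s; vertical v_y0 = 26.89 sin 30.0° = 13.44 m/s.
Peak height H = v_y0² / (2g) = 180.75 / 19.60 = 9.222 m.

9.22 m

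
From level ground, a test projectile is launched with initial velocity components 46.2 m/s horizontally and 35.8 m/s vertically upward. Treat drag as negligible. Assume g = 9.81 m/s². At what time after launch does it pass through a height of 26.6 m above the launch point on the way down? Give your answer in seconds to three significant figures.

Set y = v_y0 t − ½ g t² = 26.6: 4.905 t² − 35.80 t + 26.6 = 0.
Quadratic formula: t = (35.80 ± √759.75) / 9.81 = (35.80 ± 27.56) / 9.81 → t = 0.8396 s or 6.459 s.
The descending-branch root is 6.459 s.

6.46 s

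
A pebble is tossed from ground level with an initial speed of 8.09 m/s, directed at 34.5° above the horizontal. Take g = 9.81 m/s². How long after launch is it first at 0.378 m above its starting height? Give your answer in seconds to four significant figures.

Resolve: vₓ = 8.090 cos 34.5° = 6.667 m/s and v_y0 = 8.090 sin 34.5° = 4.582 m/s.
Set y = v_y0 t − ½ g t² = 0.378: 4.905 t² − 4.582 t + 0.378 = 0.
t = [4.582 ± √(4.582² − 2·9.81·0.378)] / 9.81 = (4.582 ± 3.685) / 9.81, so t = 0.09144 s or t = 0.8428 s.
The first (ascending) time is 0.09144 s.

0.09144 s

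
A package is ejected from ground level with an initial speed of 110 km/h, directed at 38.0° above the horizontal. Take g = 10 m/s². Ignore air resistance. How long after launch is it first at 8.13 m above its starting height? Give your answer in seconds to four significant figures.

Convert: 110 km/h = 110/3.6 = 30.56 m/s.
Resolve: vₓ = 30.56 cos 38.0° = 24.08 m/s and v_y0 = 30.56 sin 38.0° = 18.81 m/s.
Height y(t) = 18.81 t − 5.000 t² = 8.13 gives 5.000 t² − 18.81 t + 8.13 = 0.
t = [18.81 ± √(18.81² − 2·10.0·8.13)] / 10.0 = (18.81 ± 13.83) / 10.0, so t = 0.4981 s or t = 3.264 s.
The first (ascending) time is 0.4981 s.

0.4981 s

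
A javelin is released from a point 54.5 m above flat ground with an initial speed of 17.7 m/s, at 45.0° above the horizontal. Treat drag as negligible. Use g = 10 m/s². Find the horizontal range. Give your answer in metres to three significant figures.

59.9 m

vₓ = 17.70 cos 45.0° = 12.52 m/s; v_y0 = 17.70 sin 45.0° = 12.52 m/s.
The projectile lands when y = 54.5 + (12.52) t − ½·10.0·t² = 0. Positive root: t = (12.52 + √(12.52² + 2·10.0·54.5)) / 10.0 = (12.52 + 35.31) / 10.0 = 4.782 s.
Horizontal distance: R = vₓ t = 12.52 × 4.782 = 59.86 m.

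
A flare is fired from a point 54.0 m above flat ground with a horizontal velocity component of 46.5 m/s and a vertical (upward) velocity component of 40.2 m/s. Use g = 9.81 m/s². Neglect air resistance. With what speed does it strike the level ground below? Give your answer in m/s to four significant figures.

69.55 m/s

The projectile lands when y = 54.0 + (40.20) t − ½·9.81·t² = 0. Positive root: t = (40.20 + √(40.20² + 2·9.81·54.0)) / 9.81 = (40.20 + 51.73) / 9.81 = 9.371 s.
Vertical velocity at impact: v_y = v_y0 − g t = 40.20 − 9.81 × 9.371 = −51.73 m/s.
Speed: |v| = √(vₓ² + v_y²) = √(46.50² + 51.73²) = 69.55 m/s.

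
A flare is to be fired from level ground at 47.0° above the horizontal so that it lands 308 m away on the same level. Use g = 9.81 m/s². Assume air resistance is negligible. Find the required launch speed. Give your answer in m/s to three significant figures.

55.0 m/s

From R = (v₀² / g) sin 2θ: v₀ = √(gR / sin 2θ).
v₀ = √(9.81 × 308 / sin 94.00°) = √(3021 / 0.9976) = √3028.9 = 55.04 m/s.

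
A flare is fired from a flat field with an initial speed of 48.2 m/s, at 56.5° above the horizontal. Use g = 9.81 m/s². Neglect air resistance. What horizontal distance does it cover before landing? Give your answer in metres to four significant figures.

Horizontal component vₓ = 48.20 cos 56.5° = 26.60 m/s; vertical v_y0 = 48.20 sin 56.5° = 40.19 m/s.
Flight time T = 2 v_y0 / g = 8.194 s.
Horizontal distance R = vₓ T = 26.60 × 8.194 = 218.0 m.

218.0 m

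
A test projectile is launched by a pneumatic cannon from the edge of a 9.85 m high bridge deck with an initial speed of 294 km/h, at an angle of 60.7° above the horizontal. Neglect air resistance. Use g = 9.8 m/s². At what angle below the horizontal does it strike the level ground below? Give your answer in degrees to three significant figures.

Convert: 294 km/h = 294/3.6 = 81.67 m/s.
vₓ = 81.67 cos 60.7° = 39.97 m/s; v_y0 = 81.67 sin 60.7° = 71.22 m/s.
The projectile lands when y = 9.85 + (71.22) t − ½·9.80·t² = 0. Positive root: t = (71.22 + √(71.22² + 2·9.80·9.85)) / 9.80 = (71.22 + 72.56) / 9.80 = 14.67 s.
At impact: v_y = v_y0 − g t = −72.56 m/s; vₓ = 39.97 m/s.
Angle below horizontal: arctan(|v_y|/vₓ) = arctan(72.56/39.97) = 61.15°.

61.2°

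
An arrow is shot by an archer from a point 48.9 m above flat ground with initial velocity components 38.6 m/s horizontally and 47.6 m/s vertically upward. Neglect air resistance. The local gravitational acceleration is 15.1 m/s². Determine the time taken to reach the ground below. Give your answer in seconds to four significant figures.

Vertical motion (up positive, ground at y = 0): 7.550 t² − (47.60) t − 48.9 = 0, so t = (47.60 + √(47.60² + 2·15.1·48.9)) / 15.1 = (47.60 + 61.18) / 15.1 = 7.204 s.

7.204 s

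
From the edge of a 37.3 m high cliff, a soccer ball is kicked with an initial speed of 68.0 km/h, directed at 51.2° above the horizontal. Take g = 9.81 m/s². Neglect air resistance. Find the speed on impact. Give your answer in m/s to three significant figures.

33.0 m/s

Convert: 68.0 km/h = 68.0/3.6 = 18.89 m/s.
vₓ = 18.89 cos 51.2° = 11.84 m/s; v_y0 = 18.89 sin 51.2° = 14.72 m/s.
With up positive and y = 0 at the ground: y(t) = 37.3 + (14.72) t − 4.905 t². Setting y = 0 and taking the positive root: t = [14.72 + √(14.72² + 2·9.81·37.3)] / 9.81 = (14.72 + 30.80) / 9.81 = 4.640 s.
Vertical velocity at impact: v_y = v_y0 − g t = 14.72 − 9.81 × 4.640 = −30.80 m/s.
Speed: |v| = √(vₓ² + v_y²) = √(11.84² + 30.80²) = 32.99 m/s.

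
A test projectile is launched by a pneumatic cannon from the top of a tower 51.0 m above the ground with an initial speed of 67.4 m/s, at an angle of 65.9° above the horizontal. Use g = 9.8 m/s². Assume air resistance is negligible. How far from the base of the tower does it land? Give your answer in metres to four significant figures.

367.0 m

Horizontal component vₓ = 67.40 cos 65.9° = 27.52 m/s; vertical v_y0 = 67.40 sin 65.9° = 61.53 m/s.
The projectile lands when y = 51.0 + (61.53) t − ½·9.80·t² = 0. Positive root: t = (61.53 + √(61.53² + 2·9.80·51.0)) / 9.80 = (61.53 + 69.17) / 9.80 = 13.34 s.
Horizontal distance: R = vₓ t = 27.52 × 13.34 = 367.0 m.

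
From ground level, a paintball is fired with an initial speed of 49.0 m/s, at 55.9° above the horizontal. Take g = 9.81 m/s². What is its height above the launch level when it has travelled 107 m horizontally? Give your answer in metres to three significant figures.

Components: vₓ = 49.00 cos 55.9° = 27.47 m/s, v_y0 = 49.00 sin 55.9° = 40.57 m/s.
At x = 107 m, t = x/vₓ = 107/27.47 = 3.895 s.
Height: y = v_y0 t − ½ g t² = 40.57 × 3.895 − 4.905 × 3.895² = 158.0 − 74.41 = 83.63 m.

83.6 m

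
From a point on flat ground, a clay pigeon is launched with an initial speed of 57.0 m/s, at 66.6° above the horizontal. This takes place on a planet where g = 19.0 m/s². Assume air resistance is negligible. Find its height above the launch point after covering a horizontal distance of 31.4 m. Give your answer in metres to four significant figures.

Components: vₓ = 57.00 cos 66.6° = 22.64 m/s, v_y0 = 57.00 sin 66.6° = 52.31 m/s.
x = vₓ t ⇒ t = 31.4/22.64 = 1.387 s.
Height: y = v_y0 t − ½ g t² = 52.31 × 1.387 − 9.500 × 1.387² = 72.56 − 18.28 = 54.28 m.

54.28 m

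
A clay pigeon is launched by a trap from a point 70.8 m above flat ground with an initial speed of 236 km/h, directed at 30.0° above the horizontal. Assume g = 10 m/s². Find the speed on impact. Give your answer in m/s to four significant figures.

Convert: 236 km/h = 236/3.6 = 65.56 m/s.
Horizontal component vₓ = 65.56 cos 30.0° = 56.77 m/s; vertical v_y0 = 65.56 sin 30.0° = 32.78 m/s.
The projectile lands when y = 70.8 + (32.78) t − ½·10.0·t² = 0. Positive root: t = (32.78 + √(32.78² + 2·10.0·70.8)) / 10.0 = (32.78 + 49.90) / 10.0 = 8.268 s.
Vertical velocity at impact: v_y = v_y0 − g t = 32.78 − 10.0 × 8.268 = −49.90 m/s.
Speed: |v| = √(vₓ² + v_y²) = √(56.77² + 49.90²) = 75.59 m/s.

75.59 m/s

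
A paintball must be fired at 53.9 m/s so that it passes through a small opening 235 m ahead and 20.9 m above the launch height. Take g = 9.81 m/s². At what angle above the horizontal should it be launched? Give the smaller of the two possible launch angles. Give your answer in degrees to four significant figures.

Trajectory: y = x tanθ − g x² (1 + tan²θ)/(2v₀²). With x = 235, y = 20.9, v₀ = 53.9, g = 9.81:
93.24 tan²θ − 235 tanθ + (114.1) = 0.
tanθ = [235 ± √(235² − 4 × 93.24 × (114.1))] / (2 × 93.24) = (235 ± 112.5) / 186.5, giving tanθ = 0.6569 or 1.863.
θ = 33.30° or 61.78°; the smaller is 33.30°.

33.30°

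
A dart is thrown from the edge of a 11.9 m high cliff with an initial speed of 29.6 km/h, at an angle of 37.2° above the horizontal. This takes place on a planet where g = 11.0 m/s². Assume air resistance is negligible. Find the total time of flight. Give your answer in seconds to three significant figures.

1.99 s

Convert: 29.6 km/h = 29.6/3.6 = 8.222 m/s.
vₓ = 8.222 cos 37.2° = 6.549 m/s; v_y0 = 8.222 sin 37.2° = 4.971 m/s.
The projectile lands when y = 11.9 + (4.971) t − ½·11.0·t² = 0. Positive root: t = (4.971 + √(4.971² + 2·11.0·11.9)) / 11.0 = (4.971 + 16.93) / 11.0 = 1.991 s.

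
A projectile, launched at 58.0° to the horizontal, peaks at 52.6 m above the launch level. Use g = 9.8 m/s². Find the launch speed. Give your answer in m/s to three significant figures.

At the peak v_y = 0, so v_y0 = √(2gH) = √(2 × 9.80 × 52.6) = 32.11 m/s.
v_y0 = v₀ sin θ ⇒ v₀ = 32.11 / sin 58.0° = 37.86 m/s.

37.9 m/s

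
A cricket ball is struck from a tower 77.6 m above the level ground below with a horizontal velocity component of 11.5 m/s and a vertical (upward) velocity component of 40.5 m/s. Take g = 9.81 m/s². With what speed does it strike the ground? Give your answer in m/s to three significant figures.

57.4 m/s

With up positive and y = 0 at the ground: y(t) = 77.6 + (40.50) t − 4.905 t². Setting y = 0 and taking the positive root: t = [40.50 + √(40.50² + 2·9.81·77.6)] / 9.81 = (40.50 + 56.24) / 9.81 = 9.861 s.
Vertical velocity at impact: v_y = v_y0 − g t = 40.50 − 9.81 × 9.861 = −56.24 m/s.
Speed: |v| = √(vₓ² + v_y²) = √(11.50² + 56.24²) = 57.40 m/s.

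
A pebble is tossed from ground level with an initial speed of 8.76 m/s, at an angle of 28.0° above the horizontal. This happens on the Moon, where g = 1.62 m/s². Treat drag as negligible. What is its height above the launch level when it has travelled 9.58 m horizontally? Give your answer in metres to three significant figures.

3.85 m

Resolve: vₓ = 8.760 cos 28.0° = 7.735 m/s and v_y0 = 8.760 sin 28.0° = 4.113 m/s.
Time to reach x = 9.58 m: t = x/vₓ = 9.58/7.735 = 1.239 s.
Height: y = v_y0 t − ½ g t² = 4.113 × 1.239 − 0.8100 × 1.239² = 5.094 − 1.243 = 3.851 m.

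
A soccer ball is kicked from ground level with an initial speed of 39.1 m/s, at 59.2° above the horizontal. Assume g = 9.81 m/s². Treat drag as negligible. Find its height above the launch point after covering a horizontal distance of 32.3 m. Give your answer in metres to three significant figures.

vₓ = 39.10 cos 59.2° = 20.02 m/s; v_y0 = 39.10 sin 59.2° = 33.59 m/s.
x = vₓ t ⇒ t = 32.3/20.02 = 1.613 s.
Height: y = v_y0 t − ½ g t² = 33.59 × 1.613 − 4.905 × 1.613² = 54.18 − 12.77 = 41.42 m.

41.4 m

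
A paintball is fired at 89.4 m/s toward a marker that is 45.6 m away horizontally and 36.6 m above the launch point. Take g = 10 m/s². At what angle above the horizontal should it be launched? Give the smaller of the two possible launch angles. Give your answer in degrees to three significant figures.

Trajectory: y = x tanθ − g x² (1 + tan²θ)/(2v₀²). With x = 45.6, y = 36.6, v₀ = 89.4, g = 10.0:
1.301 tan²θ − 45.6 tanθ + (37.90) = 0.
tanθ = [45.6 ± √(45.6² − 4 × 1.301 × (37.90))] / (2 × 1.301) = (45.6 ± 43.38) / 2.602, giving tanθ = 0.8519 or 34.20.
θ = 40.43° or 88.33°; the smaller is 40.43°.

40.4°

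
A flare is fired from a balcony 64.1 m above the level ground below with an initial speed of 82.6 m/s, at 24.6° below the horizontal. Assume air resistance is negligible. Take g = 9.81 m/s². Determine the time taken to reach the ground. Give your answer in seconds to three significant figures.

1.53 s

Components: vₓ = 82.60 cos 24.6° = 75.10 m/s, v_y0 = −34.38 m/s (downward).
Vertical motion (up positive, ground at y = 0): 4.905 t² − (−34.38) t − 64.1 = 0, so t = (−34.38 + √(34.38² + 2·9.81·64.1)) / 9.81 = (−34.38 + 49.40) / 9.81 = 1.530 s.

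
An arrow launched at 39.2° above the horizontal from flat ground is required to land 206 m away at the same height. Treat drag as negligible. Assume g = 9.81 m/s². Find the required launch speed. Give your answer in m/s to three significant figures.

45.4 m/s

Level-ground range: R = v₀² sin(2θ)/g, so v₀ = √(gR / sin 2θ).
v₀ = √(9.81 × 206 / sin 78.40°) = √(2021 / 0.9796) = √2063.0 = 45.42 m/s.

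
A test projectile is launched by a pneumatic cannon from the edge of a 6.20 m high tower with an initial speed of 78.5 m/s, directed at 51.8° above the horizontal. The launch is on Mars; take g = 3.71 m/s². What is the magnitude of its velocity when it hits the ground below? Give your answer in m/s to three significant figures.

78.8 m/s

Horizontal component vₓ = 78.50 cos 51.8° = 48.55 m/s; vertical v_y0 = 78.50 sin 51.8° = 61.69 m/s.
Vertical motion (up positive, ground at y = 0): 1.855 t² − (61.69) t − 6.20 = 0, so t = (61.69 + √(61.69² + 2·3.71·6.20)) / 3.71 = (61.69 + 62.06) / 3.71 = 33.36 s.
Vertical velocity at impact: v_y = v_y0 − g t = 61.69 − 3.71 × 33.36 = −62.06 m/s.
Speed: |v| = √(vₓ² + v_y²) = √(48.55² + 62.06²) = 78.79 m/s.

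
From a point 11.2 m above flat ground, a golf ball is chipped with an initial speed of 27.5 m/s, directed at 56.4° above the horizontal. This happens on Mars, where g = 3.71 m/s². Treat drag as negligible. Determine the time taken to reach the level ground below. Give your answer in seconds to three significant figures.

12.8 s

Components: vₓ = 27.50 cos 56.4° = 15.22 m/s, v_y0 = 27.50 sin 56.4° = 22.91 m/s.
Vertical motion (up positive, ground at y = 0): 1.855 t² − (22.91) t − 11.2 = 0, so t = (22.91 + √(22.91² + 2·3.71·11.2)) / 3.71 = (22.91 + 24.65) / 3.71 = 12.82 s.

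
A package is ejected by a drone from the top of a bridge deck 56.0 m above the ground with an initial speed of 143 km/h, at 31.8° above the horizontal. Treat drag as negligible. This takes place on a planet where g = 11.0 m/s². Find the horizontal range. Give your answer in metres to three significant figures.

Convert: 143 km/h = 143/3.6 = 39.72 m/s.
vₓ = 39.72 cos 31.8° = 33.76 m/s; v_y0 = 39.72 sin 31.8° = 20.93 m/s.
With up positive and y = 0 at the ground: y(t) = 56.0 + (20.93) t − 5.500 t². Setting y = 0 and taking the positive root: t = [20.93 + √(20.93² + 2·11.0·56.0)] / 11.0 = (20.93 + 40.87) / 11.0 = 5.618 s.
Horizontal distance: R = vₓ t = 33.76 × 5.618 = 189.7 m.

190 m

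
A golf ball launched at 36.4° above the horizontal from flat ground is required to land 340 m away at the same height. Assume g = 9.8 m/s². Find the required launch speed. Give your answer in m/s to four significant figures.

59.06 m/s

Level-ground range: R = v₀² sin(2θ)/g, so v₀ = √(gR / sin 2θ).
v₀ = √(9.80 × 340 / sin 72.80°) = √(3332 / 0.9553) = √3488.0 = 59.06 m/s.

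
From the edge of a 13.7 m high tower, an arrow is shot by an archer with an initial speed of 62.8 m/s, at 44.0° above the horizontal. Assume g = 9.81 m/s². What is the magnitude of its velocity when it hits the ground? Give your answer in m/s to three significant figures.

Resolve: vₓ = 62.80 cos 44.0° = 45.17 m/s and v_y0 = 62.80 sin 44.0° = 43.62 m/s.
Vertical motion (up positive, ground at y = 0): 4.905 t² − (43.62) t − 13.7 = 0, so t = (43.62 + √(43.62² + 2·9.81·13.7)) / 9.81 = (43.62 + 46.60) / 9.81 = 9.198 s.
Vertical velocity at impact: v_y = v_y0 − g t = 43.62 − 9.81 × 9.198 = −46.60 m/s.
Speed: |v| = √(vₓ² + v_y²) = √(45.17² + 46.60²) = 64.90 m/s.

64.9 m/s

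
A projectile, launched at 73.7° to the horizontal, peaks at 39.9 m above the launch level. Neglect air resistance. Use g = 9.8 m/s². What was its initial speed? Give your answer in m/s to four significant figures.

29.14 m/s

At the peak v_y = 0, so v_y0 = √(2gH) = √(2 × 9.80 × 39.9) = 27.96 m/s.
v_y0 = v₀ sin θ ⇒ v₀ = 27.96 / sin 73.7° = 29.14 m/s.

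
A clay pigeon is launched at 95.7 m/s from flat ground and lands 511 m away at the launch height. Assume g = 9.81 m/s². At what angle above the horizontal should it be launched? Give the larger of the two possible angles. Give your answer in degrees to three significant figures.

From R = (v₀²/g) sin 2θ: sin 2θ = 9.81 × 511 / 9158.5 = 0.5474.
2θ = 33.19° or 180° − 33.19° = 146.8°, so θ = 16.59° or 73.41°.
The larger angle is 73.41°.

73.4°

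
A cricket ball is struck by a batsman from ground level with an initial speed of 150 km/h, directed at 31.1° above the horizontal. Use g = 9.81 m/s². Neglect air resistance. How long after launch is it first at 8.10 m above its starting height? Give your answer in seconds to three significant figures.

0.416 s

Convert: 150 km/h = 150/3.6 = 41.67 m/s.
Horizontal component vₓ = 41.67 cos 31.1° = 35.68 m/s; vertical v_y0 = 41.67 sin 31.1° = 21.52 m/s.
Set y = v_y0 t − ½ g t² = 8.10: 4.905 t² − 21.52 t + 8.10 = 0.
Quadratic formula: t = (21.52 ± √304.28) / 9.81 = (21.52 ± 17.44) / 9.81 → t = 0.4157 s or 3.972 s.
The first (ascending) time is 0.4157 s.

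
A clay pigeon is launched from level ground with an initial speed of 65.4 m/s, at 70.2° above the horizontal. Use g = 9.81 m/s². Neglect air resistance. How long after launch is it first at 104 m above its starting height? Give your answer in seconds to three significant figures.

2.01 s

vₓ = 65.40 cos 70.2° = 22.15 m/s; v_y0 = 65.40 sin 70.2° = 61.53 m/s.
Require v_y0 t − ½ g t² = 104, i.e. 4.905 t² − 61.53 t + 104 = 0.
Quadratic formula: t = (61.53 ± √1745.9) / 9.81 = (61.53 ± 41.78) / 9.81 → t = 2.013 s or 10.53 s.
The first (ascending) time is 2.013 s.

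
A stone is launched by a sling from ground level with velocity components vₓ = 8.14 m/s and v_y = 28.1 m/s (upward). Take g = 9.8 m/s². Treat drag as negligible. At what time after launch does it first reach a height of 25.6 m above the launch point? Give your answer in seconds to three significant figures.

Set y = v_y0 t − ½ g t² = 25.6: 4.900 t² − 28.10 t + 25.6 = 0.
Quadratic formula: t = (28.10 ± √287.85) / 9.80 = (28.10 ± 16.97) / 9.80 → t = 1.136 s or 4.599 s.
The first (ascending) time is 1.136 s.

1.14 s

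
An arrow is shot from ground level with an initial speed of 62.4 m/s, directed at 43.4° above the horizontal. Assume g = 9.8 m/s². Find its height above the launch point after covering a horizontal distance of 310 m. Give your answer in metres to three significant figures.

Resolve: vₓ = 62.40 cos 43.4° = 45.34 m/s and v_y0 = 62.40 sin 43.4° = 42.87 m/s.
At x = 310 m, t = x/vₓ = 310/45.34 = 6.837 s.
Height: y = v_y0 t − ½ g t² = 42.87 × 6.837 − 4.900 × 6.837² = 293.2 − 229.1 = 64.07 m.

64.1 m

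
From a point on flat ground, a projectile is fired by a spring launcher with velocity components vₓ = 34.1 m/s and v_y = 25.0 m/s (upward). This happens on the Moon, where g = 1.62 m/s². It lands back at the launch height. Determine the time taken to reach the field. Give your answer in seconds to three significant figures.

30.9 s

It returns to y = 0 when t = 2 v_y0 / g = 2(25.00)/1.62 = 30.86 s.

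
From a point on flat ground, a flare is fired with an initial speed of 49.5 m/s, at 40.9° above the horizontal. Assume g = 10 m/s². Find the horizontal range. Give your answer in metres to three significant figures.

243 m

Components: vₓ = 49.50 cos 40.9° = 37.41 m/s, v_y0 = 49.50 sin 40.9° = 32.41 m/s.
Flight time T = 2 v_y0 / g = 6.482 s.
Horizontal distance R = vₓ T = 37.41 × 6.482 = 242.5 m.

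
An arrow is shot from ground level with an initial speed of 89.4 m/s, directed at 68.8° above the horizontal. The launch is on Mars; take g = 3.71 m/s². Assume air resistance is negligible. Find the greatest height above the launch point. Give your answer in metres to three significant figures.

Horizontal component vₓ = 89.40 cos 68.8° = 32.33 m/s; vertical v_y0 = 89.40 sin 68.8° = 83.35 m/s.
Peak height H = v_y0² / (2g) = 6947.2 / 7.420 = 936.3 m.

936 m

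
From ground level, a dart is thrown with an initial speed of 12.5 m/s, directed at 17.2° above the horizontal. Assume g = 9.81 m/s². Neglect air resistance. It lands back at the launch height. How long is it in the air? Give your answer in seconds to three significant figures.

Resolve: vₓ = 12.50 cos 17.2° = 11.94 m/s and v_y0 = 12.50 sin 17.2° = 3.696 m/s.
Time of flight on level ground: T = 2 v_y0 / g = 2 × 3.696 / 9.81 = 0.7536 s.

0.754 s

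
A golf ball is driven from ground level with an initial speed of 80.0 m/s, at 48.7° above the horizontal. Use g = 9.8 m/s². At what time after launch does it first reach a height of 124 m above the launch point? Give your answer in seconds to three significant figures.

2.62 s

vₓ = 80.00 cos 48.7° = 52.80 m/s; v_y0 = 80.00 sin 48.7° = 60.10 m/s.
Set y = v_y0 t − ½ g t² = 124: 4.900 t² − 60.10 t + 124 = 0.
Quadratic formula: t = (60.10 ± √1181.7) / 9.80 = (60.10 ± 34.38) / 9.80 → t = 2.625 s or 9.641 s.
The first (ascending) time is 2.625 s.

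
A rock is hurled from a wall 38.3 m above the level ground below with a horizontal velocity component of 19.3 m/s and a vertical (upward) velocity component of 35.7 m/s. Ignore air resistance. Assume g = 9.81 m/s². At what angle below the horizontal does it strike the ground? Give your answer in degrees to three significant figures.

With up positive and y = 0 at the ground: y(t) = 38.3 + (35.70) t − 4.905 t². Setting y = 0 and taking the positive root: t = [35.70 + √(35.70² + 2·9.81·38.3)] / 9.81 = (35.70 + 45.01) / 9.81 = 8.227 s.
At impact: v_y = v_y0 − g t = −45.01 m/s; vₓ = 19.30 m/s.
Angle below horizontal: arctan(|v_y|/vₓ) = arctan(45.01/19.30) = 66.79°.

66.8°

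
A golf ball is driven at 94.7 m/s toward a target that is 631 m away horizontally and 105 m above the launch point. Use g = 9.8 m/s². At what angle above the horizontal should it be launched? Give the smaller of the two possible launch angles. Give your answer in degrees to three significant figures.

33.5°

Trajectory: y = x tanθ − g x² (1 + tan²θ)/(2v₀²). With x = 631, y = 105, v₀ = 94.7, g = 9.80:
217.5 tan²θ − 631 tanθ + (322.5) = 0.
tanθ = [631 ± √(631² − 4 × 217.5 × (322.5))] / (2 × 217.5) = (631 ± 342.8) / 435.1, giving tanθ = 0.6625 or 2.238.
θ = 33.52° or 65.92°; the smaller is 33.52°.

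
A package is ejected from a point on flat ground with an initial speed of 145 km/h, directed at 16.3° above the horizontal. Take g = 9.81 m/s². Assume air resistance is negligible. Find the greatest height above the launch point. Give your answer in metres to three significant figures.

6.51 m

Convert: 145 km/h = 145/3.6 = 40.28 m/s.
Components: vₓ = 40.28 cos 16.3° = 38.66 m/s, v_y0 = 40.28 sin 16.3° = 11.30 m/s.
At the apex v_y = 0, so H = v_y0²/(2g) = 11.30²/19.62 = 6.513 m.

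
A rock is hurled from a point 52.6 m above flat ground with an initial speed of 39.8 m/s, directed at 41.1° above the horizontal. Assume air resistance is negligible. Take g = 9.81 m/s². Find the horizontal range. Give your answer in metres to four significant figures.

206.7 m

Resolve: vₓ = 39.80 cos 41.1° = 29.99 m/s and v_y0 = 39.80 sin 41.1° = 26.16 m/s.
Vertical motion (up positive, ground at y = 0): 4.905 t² − (26.16) t − 52.6 = 0, so t = (26.16 + √(26.16² + 2·9.81·52.6)) / 9.81 = (26.16 + 41.43) / 9.81 = 6.890 s.
Horizontal distance: R = vₓ t = 29.99 × 6.890 = 206.7 m.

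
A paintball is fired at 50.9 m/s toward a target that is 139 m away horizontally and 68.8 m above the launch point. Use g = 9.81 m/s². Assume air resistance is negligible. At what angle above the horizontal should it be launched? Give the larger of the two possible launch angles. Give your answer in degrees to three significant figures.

70.0°

Trajectory: y = x tanθ − g x² (1 + tan²θ)/(2v₀²). With x = 139, y = 68.8, v₀ = 50.9, g = 9.81:
36.58 tan²θ − 139 tanθ + (105.4) = 0.
tanθ = [139 ± √(139² − 4 × 36.58 × (105.4))] / (2 × 36.58) = (139 ± 62.47) / 73.16, giving tanθ = 1.046 or 2.754.
θ = 46.29° or 70.04°; the larger is 70.04°.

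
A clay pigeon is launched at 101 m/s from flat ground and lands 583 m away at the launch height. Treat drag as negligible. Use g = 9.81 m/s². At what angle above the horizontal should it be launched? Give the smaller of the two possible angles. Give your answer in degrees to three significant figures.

Level-ground range R = v₀² sin(2θ)/g ⇒ sin(2θ) = gR/v₀² = 9.81 × 583 / 101² = 0.5607.
2θ = 34.10° or 180° − 34.10° = 145.9°, so θ = 17.05° or 72.95°.
The smaller angle is 17.05°.

17.1°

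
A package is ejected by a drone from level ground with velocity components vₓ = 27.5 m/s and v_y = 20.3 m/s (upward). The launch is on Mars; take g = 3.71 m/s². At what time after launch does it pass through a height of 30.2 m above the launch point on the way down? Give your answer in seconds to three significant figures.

Set y = v_y0 t − ½ g t² = 30.2: 1.855 t² − 20.30 t + 30.2 = 0.
t = [20.30 ± √(20.30² − 2·3.71·30.2)] / 3.71 = (20.30 ± 13.71) / 3.71, so t = 1.776 s or t = 9.168 s.
The descending-branch root is 9.168 s.

9.17 s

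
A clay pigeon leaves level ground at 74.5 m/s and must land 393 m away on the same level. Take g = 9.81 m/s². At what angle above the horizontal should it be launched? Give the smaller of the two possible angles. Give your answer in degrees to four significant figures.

22.00°

From R = (v₀²/g) sin 2θ: sin 2θ = 9.81 × 393 / 5550.2 = 0.6946.
2θ = 44.00° or 180° − 44.00° = 136.0°, so θ = 22.00° or 68.00°.
The smaller angle is 22.00°.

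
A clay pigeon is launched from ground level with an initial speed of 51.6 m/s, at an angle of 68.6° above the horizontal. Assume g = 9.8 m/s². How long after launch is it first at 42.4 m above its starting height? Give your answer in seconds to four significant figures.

Horizontal component vₓ = 51.60 cos 68.6° = 18.83 m/s; vertical v_y0 = 51.60 sin 68.6° = 48.04 m/s.
Set y = v_y0 t − ½ g t² = 42.4: 4.900 t² − 48.04 t + 42.4 = 0.
t = [48.04 ± √(48.04² − 2·9.80·42.4)] / 9.80 = (48.04 ± 38.43) / 9.80, so t = 0.9806 s or t = 8.824 s.
The first (ascending) time is 0.9806 s.

0.9806 s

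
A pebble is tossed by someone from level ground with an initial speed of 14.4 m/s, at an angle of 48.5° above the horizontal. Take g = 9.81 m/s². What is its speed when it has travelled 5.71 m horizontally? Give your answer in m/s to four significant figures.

10.73 m/s

Horizontal component vₓ = 14.40 cos 48.5° = 9.542 m/s; vertical v_y0 = 14.40 sin 48.5° = 10.78 m/s.
At x = 5.71 m, t = x/vₓ = 5.71/9.542 = 0.5984 s.
Vertical velocity there: v_y = v_y0 − g t = 10.78 − 9.81 × 0.5984 = 4.914 m/s.
Speed: √(vₓ² + v_y²) = √(9.542² + 4.914²) = 10.73 m/s.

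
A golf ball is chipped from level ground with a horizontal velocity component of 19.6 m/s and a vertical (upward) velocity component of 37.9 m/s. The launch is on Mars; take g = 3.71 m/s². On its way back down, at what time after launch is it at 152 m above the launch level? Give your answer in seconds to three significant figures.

Require v_y0 t − ½ g t² = 152, i.e. 1.855 t² − 37.90 t + 152 = 0.
Quadratic formula: t = (37.90 ± √308.57) / 3.71 = (37.90 ± 17.57) / 3.71 → t = 5.481 s or 14.95 s.
The descending-branch root is 14.95 s.

15.0 s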